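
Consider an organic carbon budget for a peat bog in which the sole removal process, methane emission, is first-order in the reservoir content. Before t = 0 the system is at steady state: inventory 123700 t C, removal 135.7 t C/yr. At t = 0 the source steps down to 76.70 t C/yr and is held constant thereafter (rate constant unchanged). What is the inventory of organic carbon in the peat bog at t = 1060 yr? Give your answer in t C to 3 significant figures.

86700 t C

The sink rate constant is k = F₀/M₀ = 135.7/123700 = 0.001097 yr⁻¹.
Solving dM/dt = F₁ − kM with M(0) = M₀ gives M(t) = F₁/k + (M₀ − F₁/k)·e^(−kt).
F₁/k = 76.70/0.001097 = 69917 t C; kt = 0.001097 × 1060 = 1.163, e^(−kt) = 0.3126.
M(1060) = 69917 + (123700 − 69917) × 0.3126 = 69917 + 16810 = 86730 t C.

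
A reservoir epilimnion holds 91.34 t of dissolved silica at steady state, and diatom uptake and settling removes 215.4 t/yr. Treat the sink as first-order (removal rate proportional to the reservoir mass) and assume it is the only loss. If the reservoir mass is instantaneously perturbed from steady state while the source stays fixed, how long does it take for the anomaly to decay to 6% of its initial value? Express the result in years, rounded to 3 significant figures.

For a linear reservoir the anomaly decays as exp(−t/τ) with τ = M/F = 91.34/215.4 = 0.4240 yr.
exp(−t/τ) = 0.06 ⇒ t = −τ ln(0.06) = 0.4240 × 2.813 = 1.193 yr.

1.19 yr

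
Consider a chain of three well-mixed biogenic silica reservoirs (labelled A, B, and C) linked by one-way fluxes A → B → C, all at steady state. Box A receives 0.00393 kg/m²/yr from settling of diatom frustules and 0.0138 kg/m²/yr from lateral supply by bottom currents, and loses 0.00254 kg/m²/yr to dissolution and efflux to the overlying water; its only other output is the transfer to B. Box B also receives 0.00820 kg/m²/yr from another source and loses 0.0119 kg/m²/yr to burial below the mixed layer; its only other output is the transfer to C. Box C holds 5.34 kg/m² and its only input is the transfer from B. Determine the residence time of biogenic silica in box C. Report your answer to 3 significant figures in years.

Box A: F(A→B) = (0.00393 + 0.0138) − 0.00254 = 0.015190 kg/m²/yr.
Box B: F(B→C) = (0.015190 + 0.00820) − 0.0119 = 0.011490 kg/m²/yr.
Box C throughput = its input = 0.011490 kg/m²/yr; τ = 5.34 / 0.011490 = 464.8 yr.

465 yr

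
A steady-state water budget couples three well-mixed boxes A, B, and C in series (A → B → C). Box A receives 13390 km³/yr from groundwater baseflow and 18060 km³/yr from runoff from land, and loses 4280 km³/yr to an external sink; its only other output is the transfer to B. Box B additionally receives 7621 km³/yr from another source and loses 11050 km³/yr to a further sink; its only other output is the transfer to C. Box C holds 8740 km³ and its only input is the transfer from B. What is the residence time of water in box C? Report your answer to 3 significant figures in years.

Box A: F(A→B) = (13390 + 18060) − 4280 = 27170 km³/yr.
Box B: F(B→C) = (27170 + 7621) − 11050 = 23741 km³/yr.
Box C throughput = its input = 23741 km³/yr; τ = 8740 / 23741 = 0.3681 yr.

0.368 yr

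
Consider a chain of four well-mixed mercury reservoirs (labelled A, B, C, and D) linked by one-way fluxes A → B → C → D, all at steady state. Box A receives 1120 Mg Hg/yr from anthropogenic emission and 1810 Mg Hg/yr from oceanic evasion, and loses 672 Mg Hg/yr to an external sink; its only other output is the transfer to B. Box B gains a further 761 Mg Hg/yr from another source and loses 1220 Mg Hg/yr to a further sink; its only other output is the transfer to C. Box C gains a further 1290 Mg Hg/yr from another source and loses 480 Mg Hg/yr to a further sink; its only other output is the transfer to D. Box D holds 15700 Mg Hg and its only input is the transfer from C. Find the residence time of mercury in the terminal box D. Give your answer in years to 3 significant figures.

6.02 yr

Box A: F(A→B) = (1120 + 1810) − 672 = 2258.0 Mg Hg/yr.
Box B: F(B→C) = (2258.0 + 761) − 1220 = 1799.0 Mg Hg/yr.
Box C: F(C→D) = (1799.0 + 1290) − 480 = 2609.0 Mg Hg/yr.
Box D throughput = its input = 2609.0 Mg Hg/yr; τ = 15700 / 2609.0 = 6.018 yr.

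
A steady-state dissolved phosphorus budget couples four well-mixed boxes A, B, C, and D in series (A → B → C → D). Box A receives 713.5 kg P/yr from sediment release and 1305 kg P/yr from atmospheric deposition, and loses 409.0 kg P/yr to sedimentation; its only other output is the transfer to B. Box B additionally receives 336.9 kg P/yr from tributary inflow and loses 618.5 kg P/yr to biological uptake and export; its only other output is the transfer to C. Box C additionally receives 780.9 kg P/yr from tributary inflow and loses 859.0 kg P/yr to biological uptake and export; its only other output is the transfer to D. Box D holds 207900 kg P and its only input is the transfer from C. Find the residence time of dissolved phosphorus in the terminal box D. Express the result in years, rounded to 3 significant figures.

166 yr

Box A: F(A→B) = (713.5 + 1305) − 409.0 = 1609.5 kg P/yr.
Box B: F(B→C) = (1609.5 + 336.9) − 618.5 = 1327.9 kg P/yr.
Box C: F(C→D) = (1327.9 + 780.9) − 859.0 = 1249.8 kg P/yr.
Box D throughput = its input = 1249.8 kg P/yr; τ = 207900 / 1249.8 = 166.3 yr.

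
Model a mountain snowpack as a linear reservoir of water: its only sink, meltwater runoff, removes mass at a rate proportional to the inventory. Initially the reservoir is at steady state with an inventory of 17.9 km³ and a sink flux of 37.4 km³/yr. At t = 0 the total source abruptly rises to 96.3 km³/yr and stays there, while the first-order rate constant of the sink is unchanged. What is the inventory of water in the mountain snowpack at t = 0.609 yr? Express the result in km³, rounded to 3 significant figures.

38.2 km³

τ = M₀/F₀ = 17.9/37.4 = 0.4786 yr; rate constant k = 1/τ.
New steady state M_∞ = F₁/k = F₁·τ = 96.3 × 0.4786 = 46.090 km³.
M(t) = M_∞ + (M₀ − M_∞)·e^(−t/τ); t/τ = 0.609/0.4786 = 1.272, so e^(−t/τ) = 0.2801.
M(t) = 46.090 − 28.19 × 0.2801 = 38.193 km³.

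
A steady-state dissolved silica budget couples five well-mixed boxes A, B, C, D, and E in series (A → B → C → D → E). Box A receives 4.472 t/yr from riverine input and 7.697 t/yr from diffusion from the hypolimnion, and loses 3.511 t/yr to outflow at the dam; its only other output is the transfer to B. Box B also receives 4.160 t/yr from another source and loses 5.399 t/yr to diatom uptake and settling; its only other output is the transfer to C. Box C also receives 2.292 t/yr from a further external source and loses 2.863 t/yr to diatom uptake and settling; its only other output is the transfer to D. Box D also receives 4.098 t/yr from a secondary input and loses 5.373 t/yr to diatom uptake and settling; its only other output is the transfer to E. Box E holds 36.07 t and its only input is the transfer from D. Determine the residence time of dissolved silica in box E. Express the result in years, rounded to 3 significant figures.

Box A: F(A→B) = (4.472 + 7.697) − 3.511 = 8.6580 t/yr.
Box B: F(B→C) = (8.6580 + 4.160) − 5.399 = 7.4190 t/yr.
Box C: F(C→D) = (7.4190 + 2.292) − 2.863 = 6.8480 t/yr.
Box D: F(D→E) = (6.8480 + 4.098) − 5.373 = 5.5730 t/yr.
Box E throughput = its input = 5.5730 t/yr; τ = 36.07 / 5.5730 = 6.472 yr.

6.47 yr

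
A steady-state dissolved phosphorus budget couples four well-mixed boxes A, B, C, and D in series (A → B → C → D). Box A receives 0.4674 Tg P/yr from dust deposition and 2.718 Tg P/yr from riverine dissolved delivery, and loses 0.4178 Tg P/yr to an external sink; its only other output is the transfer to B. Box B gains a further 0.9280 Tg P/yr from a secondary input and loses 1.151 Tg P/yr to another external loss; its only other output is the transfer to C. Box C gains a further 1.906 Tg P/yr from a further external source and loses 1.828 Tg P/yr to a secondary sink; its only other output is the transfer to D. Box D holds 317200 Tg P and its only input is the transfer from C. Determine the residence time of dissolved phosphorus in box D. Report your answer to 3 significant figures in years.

121000 yr

Box A: F(A→B) = (0.4674 + 2.718) − 0.4178 = 2.7676 Tg P/yr.
Box B: F(B→C) = (2.7676 + 0.9280) − 1.151 = 2.5446 Tg P/yr.
Box C: F(C→D) = (2.5446 + 1.906) − 1.828 = 2.6226 Tg P/yr.
Box D throughput = its input = 2.6226 Tg P/yr; τ = 317200 / 2.6226 = 120900 yr.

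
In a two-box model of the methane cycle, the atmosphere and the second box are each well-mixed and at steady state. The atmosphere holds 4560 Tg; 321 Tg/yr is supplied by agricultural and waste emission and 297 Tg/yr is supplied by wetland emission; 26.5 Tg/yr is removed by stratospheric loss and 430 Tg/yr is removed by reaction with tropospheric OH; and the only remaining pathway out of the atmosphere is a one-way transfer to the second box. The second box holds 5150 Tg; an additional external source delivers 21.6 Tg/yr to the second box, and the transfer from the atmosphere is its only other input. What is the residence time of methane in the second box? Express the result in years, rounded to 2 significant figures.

Balance the atmosphere: ΣF_in = 321 + 297 = 618.00 Tg/yr.
Transfer to the second box = ΣF_in − (26.5 + 430) = 161.50 Tg/yr.
Total input to the second box = 161.50 + 21.6 = 183.10 Tg/yr; at steady state this equals its total output.
τ = M / F = 5150 / 183.10 = 28.13 yr.

28 yr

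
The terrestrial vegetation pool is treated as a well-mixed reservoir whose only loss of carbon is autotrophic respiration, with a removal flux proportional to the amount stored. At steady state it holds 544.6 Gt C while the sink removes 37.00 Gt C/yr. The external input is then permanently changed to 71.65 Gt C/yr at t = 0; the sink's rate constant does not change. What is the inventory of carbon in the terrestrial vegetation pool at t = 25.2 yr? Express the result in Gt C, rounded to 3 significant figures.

963 Gt C

The sink rate constant is k = F₀/M₀ = 37.00/544.6 = 0.06794 yr⁻¹.
Solving dM/dt = F₁ − kM with M(0) = M₀ gives M(t) = F₁/k + (M₀ − F₁/k)·e^(−kt).
F₁/k = 71.65/0.06794 = 1054.6 Gt C; kt = 0.06794 × 25.2 = 1.712, e^(−kt) = 0.1805.
M(25.2) = 1054.6 + (544.6 − 1054.6) × 0.1805 = 1054.6 − 92.05 = 962.56 Gt C.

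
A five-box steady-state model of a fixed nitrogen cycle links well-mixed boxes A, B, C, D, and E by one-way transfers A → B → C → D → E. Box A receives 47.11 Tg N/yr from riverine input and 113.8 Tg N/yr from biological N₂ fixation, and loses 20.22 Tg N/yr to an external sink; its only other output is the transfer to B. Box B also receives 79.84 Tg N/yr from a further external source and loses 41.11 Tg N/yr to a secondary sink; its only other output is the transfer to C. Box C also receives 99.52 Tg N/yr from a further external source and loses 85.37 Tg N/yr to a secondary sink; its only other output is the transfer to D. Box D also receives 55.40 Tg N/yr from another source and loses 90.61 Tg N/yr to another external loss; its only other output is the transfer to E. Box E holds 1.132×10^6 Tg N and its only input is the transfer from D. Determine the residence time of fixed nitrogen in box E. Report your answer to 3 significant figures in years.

7150 yr

Box A: F(A→B) = (47.11 + 113.8) − 20.22 = 140.69 Tg N/yr.
Box B: F(B→C) = (140.69 + 79.84) − 41.11 = 179.42 Tg N/yr.
Box C: F(C→D) = (179.42 + 99.52) − 85.37 = 193.57 Tg N/yr.
Box D: F(D→E) = (193.57 + 55.40) − 90.61 = 158.36 Tg N/yr.
Box E throughput = its input = 158.36 Tg N/yr; τ = 1.132×10^6 / 158.36 = 7148 yr.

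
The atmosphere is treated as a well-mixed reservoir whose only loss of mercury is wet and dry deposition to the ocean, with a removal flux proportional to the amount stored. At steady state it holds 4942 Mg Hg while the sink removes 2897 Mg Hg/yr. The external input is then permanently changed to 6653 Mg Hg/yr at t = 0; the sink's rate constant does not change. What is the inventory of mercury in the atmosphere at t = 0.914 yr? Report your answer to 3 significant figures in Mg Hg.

Residence time τ = M₀/F₀ = 1.706 yr. The eventual steady state is M_∞ = M₀·(F₁/F₀) = 4942 × 6653/2897 = 11349 Mg Hg.
The anomaly ΔM(t) = M(t) − M_∞ decays as ΔM₀·e^(−t/τ) with ΔM₀ = 4942 − 11349 = −6407 Mg Hg.
At t = 0.914 yr, e^(−t/τ) = e^(−0.5358) = 0.5852, so ΔM = −3750 Mg Hg and M = 11349 − 3750 = 7599.7 Mg Hg.

7600 Mg Hg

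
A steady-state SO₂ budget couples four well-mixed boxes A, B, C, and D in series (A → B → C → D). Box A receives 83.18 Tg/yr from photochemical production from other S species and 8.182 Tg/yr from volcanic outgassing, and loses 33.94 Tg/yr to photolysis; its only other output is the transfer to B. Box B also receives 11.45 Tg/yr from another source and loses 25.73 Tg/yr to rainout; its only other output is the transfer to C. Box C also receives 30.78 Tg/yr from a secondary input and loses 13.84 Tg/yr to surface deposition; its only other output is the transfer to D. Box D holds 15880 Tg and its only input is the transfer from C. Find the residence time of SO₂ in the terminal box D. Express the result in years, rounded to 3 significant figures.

264 yr

Box A: F(A→B) = (83.18 + 8.182) − 33.94 = 57.422 Tg/yr.
Box B: F(B→C) = (57.422 + 11.45) − 25.73 = 43.142 Tg/yr.
Box C: F(C→D) = (43.142 + 30.78) − 13.84 = 60.082 Tg/yr.
Box D throughput = its input = 60.082 Tg/yr; τ = 15880 / 60.082 = 264.3 yr.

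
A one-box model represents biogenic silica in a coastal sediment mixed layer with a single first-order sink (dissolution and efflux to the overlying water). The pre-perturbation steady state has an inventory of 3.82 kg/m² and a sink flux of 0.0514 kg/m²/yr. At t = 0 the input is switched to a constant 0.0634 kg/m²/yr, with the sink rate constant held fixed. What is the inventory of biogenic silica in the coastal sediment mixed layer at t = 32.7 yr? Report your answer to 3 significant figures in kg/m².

Residence time τ = M₀/F₀ = 74.32 yr. The eventual steady state is M_∞ = M₀·(F₁/F₀) = 3.82 × 0.0634/0.0514 = 4.7118 kg/m².
The anomaly ΔM(t) = M(t) − M_∞ decays as ΔM₀·e^(−t/τ) with ΔM₀ = 3.82 − 4.7118 = −0.8918 kg/m².
At t = 32.7 yr, e^(−t/τ) = e^(−0.4400) = 0.6440, so ΔM = −0.5744 kg/m² and M = 4.7118 − 0.5744 = 4.1375 kg/m².

4.14 kg/m²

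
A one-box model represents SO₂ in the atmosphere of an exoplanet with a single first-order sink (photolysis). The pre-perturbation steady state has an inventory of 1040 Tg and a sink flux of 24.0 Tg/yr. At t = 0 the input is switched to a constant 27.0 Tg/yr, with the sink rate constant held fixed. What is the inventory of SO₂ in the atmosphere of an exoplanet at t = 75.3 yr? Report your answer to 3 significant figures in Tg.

Residence time τ = M₀/F₀ = 43.33 yr. The eventual steady state is M_∞ = M₀·(F₁/F₀) = 1040 × 27.0/24.0 = 1170.0 Tg.
The anomaly ΔM(t) = M(t) − M_∞ decays as ΔM₀·e^(−t/τ) with ΔM₀ = 1040 − 1170.0 = −130.0 Tg.
At t = 75.3 yr, e^(−t/τ) = e^(−1.738) = 0.1759, so ΔM = −22.87 Tg and M = 1170.0 − 22.87 = 1147.1 Tg.

1150 Tg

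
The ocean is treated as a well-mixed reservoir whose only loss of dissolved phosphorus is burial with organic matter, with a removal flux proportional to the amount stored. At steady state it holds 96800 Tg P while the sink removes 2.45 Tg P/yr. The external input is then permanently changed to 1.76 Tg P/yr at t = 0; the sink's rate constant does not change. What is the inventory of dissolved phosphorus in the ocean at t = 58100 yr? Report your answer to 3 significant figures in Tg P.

75800 Tg P

Residence time τ = M₀/F₀ = 39510 yr. The eventual steady state is M_∞ = M₀·(F₁/F₀) = 96800 × 1.76/2.45 = 69538 Tg P.
The anomaly ΔM(t) = M(t) − M_∞ decays as ΔM₀·e^(−t/τ) with ΔM₀ = 96800 − 69538 = 27260 Tg P.
At t = 58100 yr, e^(−t/τ) = e^(−1.471) = 0.2298, so ΔM = 6265 Tg P and M = 69538 + 6265 = 75803 Tg P.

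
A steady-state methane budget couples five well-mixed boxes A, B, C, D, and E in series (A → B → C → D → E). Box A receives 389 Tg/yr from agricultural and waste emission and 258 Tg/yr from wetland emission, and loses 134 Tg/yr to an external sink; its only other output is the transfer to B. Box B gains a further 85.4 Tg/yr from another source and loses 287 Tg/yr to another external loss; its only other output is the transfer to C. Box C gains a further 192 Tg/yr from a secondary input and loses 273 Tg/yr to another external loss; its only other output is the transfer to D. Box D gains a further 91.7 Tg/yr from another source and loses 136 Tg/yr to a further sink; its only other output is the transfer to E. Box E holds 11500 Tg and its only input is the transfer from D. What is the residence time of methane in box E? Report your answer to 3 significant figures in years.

61.8 yr

Box A: F(A→B) = (389 + 258) − 134 = 513.00 Tg/yr.
Box B: F(B→C) = (513.00 + 85.4) − 287 = 311.40 Tg/yr.
Box C: F(C→D) = (311.40 + 192) − 273 = 230.40 Tg/yr.
Box D: F(D→E) = (230.40 + 91.7) − 136 = 186.10 Tg/yr.
Box E throughput = its input = 186.10 Tg/yr; τ = 11500 / 186.10 = 61.79 yr.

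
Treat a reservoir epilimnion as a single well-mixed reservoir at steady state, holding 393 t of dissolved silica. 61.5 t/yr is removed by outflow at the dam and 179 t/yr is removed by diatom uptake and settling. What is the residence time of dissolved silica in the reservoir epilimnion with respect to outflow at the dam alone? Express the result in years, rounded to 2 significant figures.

Residence time with respect to a single sink: τ = M / F_sink.
τ = 393 / 61.5 = 6.390 yr.

6.4 yr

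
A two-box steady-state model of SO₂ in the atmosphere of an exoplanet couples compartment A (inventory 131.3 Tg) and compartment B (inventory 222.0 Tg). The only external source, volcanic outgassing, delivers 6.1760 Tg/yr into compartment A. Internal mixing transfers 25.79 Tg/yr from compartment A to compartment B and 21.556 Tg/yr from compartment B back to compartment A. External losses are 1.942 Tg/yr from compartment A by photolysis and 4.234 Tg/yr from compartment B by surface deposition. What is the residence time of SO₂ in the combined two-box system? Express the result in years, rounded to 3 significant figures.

For the system as a whole, the A↔B exchange is internal and contributes nothing to the throughput; only the external sinks remove mass.
M_total = 131.3 + 222.0 = 353.30 Tg.
ΣF_external_out = 1.942 + 4.234 = 6.1760 Tg/yr.
τ = M_total / ΣF_ext = 353.30 / 6.1760 = 57.21 yr.

57.2 yr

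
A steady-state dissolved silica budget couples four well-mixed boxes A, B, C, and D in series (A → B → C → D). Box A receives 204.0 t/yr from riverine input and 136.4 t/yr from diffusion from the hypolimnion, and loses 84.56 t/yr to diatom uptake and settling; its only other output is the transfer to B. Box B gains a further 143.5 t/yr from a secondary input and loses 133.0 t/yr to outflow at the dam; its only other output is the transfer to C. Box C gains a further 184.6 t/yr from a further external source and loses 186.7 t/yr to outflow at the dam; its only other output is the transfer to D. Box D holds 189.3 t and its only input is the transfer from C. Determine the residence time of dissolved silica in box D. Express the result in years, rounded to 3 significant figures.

0.716 yr

Box A: F(A→B) = (204.0 + 136.4) − 84.56 = 255.84 t/yr.
Box B: F(B→C) = (255.84 + 143.5) − 133.0 = 266.34 t/yr.
Box C: F(C→D) = (266.34 + 184.6) − 186.7 = 264.24 t/yr.
Box D throughput = its input = 264.24 t/yr; τ = 189.3 / 264.24 = 0.7164 yr.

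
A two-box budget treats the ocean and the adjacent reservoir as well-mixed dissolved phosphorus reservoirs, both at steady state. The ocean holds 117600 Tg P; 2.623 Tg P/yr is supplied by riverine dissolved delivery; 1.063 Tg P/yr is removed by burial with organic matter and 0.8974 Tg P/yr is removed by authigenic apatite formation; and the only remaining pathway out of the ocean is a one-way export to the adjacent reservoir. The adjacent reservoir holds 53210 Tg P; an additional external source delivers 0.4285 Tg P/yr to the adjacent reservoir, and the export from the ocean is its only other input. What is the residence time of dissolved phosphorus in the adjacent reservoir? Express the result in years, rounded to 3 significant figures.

Balance the ocean: ΣF_in = 2.6230 Tg P/yr.
Export to the adjacent reservoir = ΣF_in − (1.063 + 0.8974) = 0.66260 Tg P/yr.
Total input to the adjacent reservoir = 0.66260 + 0.4285 = 1.0911 Tg P/yr; at steady state this equals its total output.
τ = M / F = 53210 / 1.0911 = 48770 yr.

48800 yr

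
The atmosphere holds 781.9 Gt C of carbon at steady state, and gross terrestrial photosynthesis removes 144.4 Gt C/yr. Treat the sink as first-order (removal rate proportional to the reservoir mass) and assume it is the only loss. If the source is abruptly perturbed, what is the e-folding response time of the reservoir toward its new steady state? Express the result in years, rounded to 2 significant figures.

5.4 yr

For a linear reservoir the response time equals the residence time τ = M/F.
τ = 781.9 / 144.4 = 5.415 yr.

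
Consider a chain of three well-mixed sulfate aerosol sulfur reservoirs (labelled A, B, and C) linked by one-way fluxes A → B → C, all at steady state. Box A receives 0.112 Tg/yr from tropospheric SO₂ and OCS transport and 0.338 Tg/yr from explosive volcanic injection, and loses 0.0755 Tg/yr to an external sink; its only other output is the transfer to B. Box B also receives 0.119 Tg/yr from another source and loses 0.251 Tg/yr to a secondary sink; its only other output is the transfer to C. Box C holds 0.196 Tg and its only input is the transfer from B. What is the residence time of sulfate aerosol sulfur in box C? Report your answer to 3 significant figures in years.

Box A: F(A→B) = (0.112 + 0.338) − 0.0755 = 0.37450 Tg/yr.
Box B: F(B→C) = (0.37450 + 0.119) − 0.251 = 0.24250 Tg/yr.
Box C throughput = its input = 0.24250 Tg/yr; τ = 0.196 / 0.24250 = 0.8082 yr.

0.808 yr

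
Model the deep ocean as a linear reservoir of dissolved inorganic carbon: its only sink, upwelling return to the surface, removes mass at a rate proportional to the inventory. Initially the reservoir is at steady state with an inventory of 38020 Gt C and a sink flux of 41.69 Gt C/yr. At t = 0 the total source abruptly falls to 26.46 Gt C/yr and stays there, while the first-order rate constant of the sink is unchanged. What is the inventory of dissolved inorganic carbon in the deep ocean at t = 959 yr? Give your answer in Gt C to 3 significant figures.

29000 Gt C

Residence time τ = M₀/F₀ = 912.0 yr. The eventual steady state is M_∞ = M₀·(F₁/F₀) = 38020 × 26.46/41.69 = 24131 Gt C.
The anomaly ΔM(t) = M(t) − M_∞ decays as ΔM₀·e^(−t/τ) with ΔM₀ = 38020 − 24131 = 13890 Gt C.
At t = 959 yr, e^(−t/τ) = e^(−1.052) = 0.3494, so ΔM = 4853 Gt C and M = 24131 + 4853 = 28983 Gt C.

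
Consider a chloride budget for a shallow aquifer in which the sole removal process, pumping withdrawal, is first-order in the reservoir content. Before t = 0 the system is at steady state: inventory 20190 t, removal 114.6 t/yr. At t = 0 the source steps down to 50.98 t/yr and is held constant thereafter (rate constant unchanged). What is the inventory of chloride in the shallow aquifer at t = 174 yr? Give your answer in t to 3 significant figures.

Residence time τ = M₀/F₀ = 176.2 yr. The eventual steady state is M_∞ = M₀·(F₁/F₀) = 20190 × 50.98/114.6 = 8981.6 t.
The anomaly ΔM(t) = M(t) − M_∞ decays as ΔM₀·e^(−t/τ) with ΔM₀ = 20190 − 8981.6 = 11210 t.
At t = 174 yr, e^(−t/τ) = e^(−0.9876) = 0.3725, so ΔM = 4175 t and M = 8981.6 + 4175 = 13156 t.

13200 t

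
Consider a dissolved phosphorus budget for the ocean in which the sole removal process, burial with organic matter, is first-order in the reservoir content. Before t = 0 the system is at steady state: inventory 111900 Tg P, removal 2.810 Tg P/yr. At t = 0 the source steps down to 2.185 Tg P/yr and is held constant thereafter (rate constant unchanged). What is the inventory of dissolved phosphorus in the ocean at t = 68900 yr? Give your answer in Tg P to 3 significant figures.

Residence time τ = M₀/F₀ = 39820 yr. The eventual steady state is M_∞ = M₀·(F₁/F₀) = 111900 × 2.185/2.810 = 87011 Tg P.
The anomaly ΔM(t) = M(t) − M_∞ decays as ΔM₀·e^(−t/τ) with ΔM₀ = 111900 − 87011 = 24890 Tg P.
At t = 68900 yr, e^(−t/τ) = e^(−1.730) = 0.1772, so ΔM = 4412 Tg P and M = 87011 + 4412 = 91423 Tg P.

91400 Tg P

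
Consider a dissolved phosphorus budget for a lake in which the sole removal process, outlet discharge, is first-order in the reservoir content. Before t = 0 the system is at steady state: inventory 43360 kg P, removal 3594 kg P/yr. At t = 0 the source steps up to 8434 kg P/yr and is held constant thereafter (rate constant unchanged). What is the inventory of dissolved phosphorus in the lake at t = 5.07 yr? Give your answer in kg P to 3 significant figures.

Residence time τ = M₀/F₀ = 12.06 yr. The eventual steady state is M_∞ = M₀·(F₁/F₀) = 43360 × 8434/3594 = 101750 kg P.
The anomaly ΔM(t) = M(t) − M_∞ decays as ΔM₀·e^(−t/τ) with ΔM₀ = 43360 − 101750 = −58390 kg P.
At t = 5.07 yr, e^(−t/τ) = e^(−0.4202) = 0.6569, so ΔM = −38360 kg P and M = 101750 − 38360 = 63395 kg P.

63400 kg P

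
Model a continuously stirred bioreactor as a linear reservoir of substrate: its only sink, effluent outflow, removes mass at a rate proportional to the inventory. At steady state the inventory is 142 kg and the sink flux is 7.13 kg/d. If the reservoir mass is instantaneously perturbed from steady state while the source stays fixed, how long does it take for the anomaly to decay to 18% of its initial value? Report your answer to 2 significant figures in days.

For a linear reservoir the anomaly decays as exp(−t/τ) with τ = M/F = 142/7.13 = 19.92 d.
exp(−t/τ) = 0.18 ⇒ t = −τ ln(0.18) = 19.92 × 1.715 = 34.15 d.

34 d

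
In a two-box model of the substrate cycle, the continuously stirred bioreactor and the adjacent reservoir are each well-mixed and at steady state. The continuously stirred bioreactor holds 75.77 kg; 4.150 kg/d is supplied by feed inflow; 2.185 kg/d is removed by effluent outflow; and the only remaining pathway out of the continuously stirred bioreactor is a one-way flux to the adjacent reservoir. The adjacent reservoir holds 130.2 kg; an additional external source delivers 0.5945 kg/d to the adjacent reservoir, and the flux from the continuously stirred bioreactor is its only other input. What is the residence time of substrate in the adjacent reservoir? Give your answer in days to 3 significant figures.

50.9 d

Balance the continuously stirred bioreactor: ΣF_in = 4.1500 kg/d.
Flux to the adjacent reservoir = ΣF_in − (2.185) = 1.9650 kg/d.
Total input to the adjacent reservoir = 1.9650 + 0.5945 = 2.5595 kg/d; at steady state this equals its total output.
τ = M / F = 130.2 / 2.5595 = 50.87 d.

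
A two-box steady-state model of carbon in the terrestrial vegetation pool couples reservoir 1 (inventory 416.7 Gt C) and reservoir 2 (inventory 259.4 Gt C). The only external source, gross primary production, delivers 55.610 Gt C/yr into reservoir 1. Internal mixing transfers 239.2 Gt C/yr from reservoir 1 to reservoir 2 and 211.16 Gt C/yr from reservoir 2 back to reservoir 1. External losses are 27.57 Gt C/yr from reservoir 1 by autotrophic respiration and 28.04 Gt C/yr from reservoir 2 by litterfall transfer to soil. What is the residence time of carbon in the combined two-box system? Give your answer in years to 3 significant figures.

12.2 yr

Residence time in the combined system uses the total inventory and the total *external* removal — internal exchanges between the two boxes cancel.
M_total = 416.7 + 259.4 = 676.10 Gt C.
ΣF_external_out = 27.57 + 28.04 = 55.610 Gt C/yr.
τ = M_total / ΣF_ext = 676.10 / 55.610 = 12.16 yr.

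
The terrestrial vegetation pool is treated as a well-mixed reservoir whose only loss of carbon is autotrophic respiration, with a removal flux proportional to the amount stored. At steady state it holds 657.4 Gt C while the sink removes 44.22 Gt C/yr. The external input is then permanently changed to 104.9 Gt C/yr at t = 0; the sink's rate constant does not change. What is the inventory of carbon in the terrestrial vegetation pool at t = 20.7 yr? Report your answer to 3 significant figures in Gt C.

Residence time τ = M₀/F₀ = 14.87 yr. The eventual steady state is M_∞ = M₀·(F₁/F₀) = 657.4 × 104.9/44.22 = 1559.5 Gt C.
The anomaly ΔM(t) = M(t) − M_∞ decays as ΔM₀·e^(−t/τ) with ΔM₀ = 657.4 − 1559.5 = −902.1 Gt C.
At t = 20.7 yr, e^(−t/τ) = e^(−1.392) = 0.2485, so ΔM = −224.2 Gt C and M = 1559.5 − 224.2 = 1335.3 Gt C.

1340 Gt C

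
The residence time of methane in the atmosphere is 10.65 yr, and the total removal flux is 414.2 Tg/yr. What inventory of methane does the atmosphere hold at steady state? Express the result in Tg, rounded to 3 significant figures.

4410 Tg

τ = M/F ⇒ M = τ × F = 10.65 × 414.2 = 4411 Tg.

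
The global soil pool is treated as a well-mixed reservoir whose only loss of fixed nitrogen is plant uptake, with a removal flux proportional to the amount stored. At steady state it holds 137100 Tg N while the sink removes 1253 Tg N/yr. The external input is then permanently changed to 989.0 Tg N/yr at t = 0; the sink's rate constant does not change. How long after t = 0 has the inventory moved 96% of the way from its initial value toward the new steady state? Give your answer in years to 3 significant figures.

352 yr

τ = M₀/F₀ = 137100/1253 = 109.4 yr.
The remaining gap fraction is e^(−t/τ); 96% covered ⇒ e^(−t/τ) = 0.0400.
t = −τ ln(0.0400) = 109.4 × 3.219 = 352.2 yr.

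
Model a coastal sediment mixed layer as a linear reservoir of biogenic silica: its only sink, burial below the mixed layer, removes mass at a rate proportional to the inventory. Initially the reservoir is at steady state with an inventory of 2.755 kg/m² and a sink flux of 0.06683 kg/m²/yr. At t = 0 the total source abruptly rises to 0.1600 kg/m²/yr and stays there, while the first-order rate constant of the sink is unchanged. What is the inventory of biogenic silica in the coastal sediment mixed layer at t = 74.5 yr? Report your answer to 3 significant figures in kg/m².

5.97 kg/m²

The sink rate constant is k = F₀/M₀ = 0.06683/2.755 = 0.02426 yr⁻¹.
Solving dM/dt = F₁ − kM with M(0) = M₀ gives M(t) = F₁/k + (M₀ − F₁/k)·e^(−kt).
F₁/k = 0.1600/0.02426 = 6.5958 kg/m²; kt = 0.02426 × 74.5 = 1.807, e^(−kt) = 0.1641.
M(74.5) = 6.5958 + (2.755 − 6.5958) × 0.1641 = 6.5958 − 0.6303 = 5.9655 kg/m².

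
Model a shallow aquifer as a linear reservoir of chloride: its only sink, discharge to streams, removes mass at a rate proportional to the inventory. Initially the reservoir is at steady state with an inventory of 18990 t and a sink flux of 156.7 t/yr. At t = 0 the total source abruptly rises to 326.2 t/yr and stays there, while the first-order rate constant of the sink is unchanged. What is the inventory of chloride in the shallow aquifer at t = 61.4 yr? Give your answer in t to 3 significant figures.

27200 t

Residence time τ = M₀/F₀ = 121.2 yr. The eventual steady state is M_∞ = M₀·(F₁/F₀) = 18990 × 326.2/156.7 = 39531 t.
The anomaly ΔM(t) = M(t) − M_∞ decays as ΔM₀·e^(−t/τ) with ΔM₀ = 18990 − 39531 = −20540 t.
At t = 61.4 yr, e^(−t/τ) = e^(−0.5067) = 0.6025, so ΔM = −12380 t and M = 39531 − 12380 = 27155 t.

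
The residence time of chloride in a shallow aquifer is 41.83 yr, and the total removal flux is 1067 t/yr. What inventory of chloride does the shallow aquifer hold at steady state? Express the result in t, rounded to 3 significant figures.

τ = M/F ⇒ M = τ × F = 41.83 × 1067 = 44630 t.

44600 t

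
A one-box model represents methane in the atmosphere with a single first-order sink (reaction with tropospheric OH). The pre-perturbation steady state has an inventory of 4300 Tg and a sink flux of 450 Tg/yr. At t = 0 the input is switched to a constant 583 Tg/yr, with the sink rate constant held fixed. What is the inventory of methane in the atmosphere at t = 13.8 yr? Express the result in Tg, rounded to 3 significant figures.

τ = M₀/F₀ = 4300/450 = 9.556 yr; rate constant k = 1/τ.
New steady state M_∞ = F₁/k = F₁·τ = 583 × 9.556 = 5570.9 Tg.
M(t) = M_∞ + (M₀ − M_∞)·e^(−t/τ); t/τ = 13.8/9.556 = 1.444, so e^(−t/τ) = 0.2359.
M(t) = 5570.9 − 1271 × 0.2359 = 5271.0 Tg.

5270 Tg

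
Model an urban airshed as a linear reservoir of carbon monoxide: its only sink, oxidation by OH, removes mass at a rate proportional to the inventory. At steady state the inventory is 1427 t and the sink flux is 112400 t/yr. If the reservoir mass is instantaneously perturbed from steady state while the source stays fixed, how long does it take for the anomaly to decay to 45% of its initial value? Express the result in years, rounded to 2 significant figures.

For a linear reservoir the anomaly decays as exp(−t/τ) with τ = M/F = 1427/112400 = 0.01270 yr.
exp(−t/τ) = 0.45 ⇒ t = −τ ln(0.45) = 0.01270 × 0.7985 = 0.01014 yr.

0.010 yr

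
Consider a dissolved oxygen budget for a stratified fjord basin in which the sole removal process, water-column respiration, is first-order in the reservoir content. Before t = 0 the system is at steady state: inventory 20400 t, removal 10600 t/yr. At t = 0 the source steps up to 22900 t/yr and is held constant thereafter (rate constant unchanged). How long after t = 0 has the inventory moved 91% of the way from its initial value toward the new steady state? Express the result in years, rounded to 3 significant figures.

τ = M₀/F₀ = 20400/10600 = 1.925 yr.
The remaining gap fraction is e^(−t/τ); 91% covered ⇒ e^(−t/τ) = 0.0900.
t = −τ ln(0.0900) = 1.925 × 2.408 = 4.634 yr.

4.63 yr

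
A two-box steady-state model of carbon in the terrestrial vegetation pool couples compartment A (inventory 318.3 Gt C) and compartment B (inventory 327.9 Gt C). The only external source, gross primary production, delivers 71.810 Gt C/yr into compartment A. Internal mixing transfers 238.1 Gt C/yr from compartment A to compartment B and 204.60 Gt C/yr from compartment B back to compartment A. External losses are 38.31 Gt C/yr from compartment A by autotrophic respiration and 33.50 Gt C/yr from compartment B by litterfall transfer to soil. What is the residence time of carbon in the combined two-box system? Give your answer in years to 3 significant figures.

9.00 yr

Treat the two boxes together as one reservoir: the mixing fluxes between them are internal recycling, so τ = ΣM / Σ(external losses).
M_total = 318.3 + 327.9 = 646.20 Gt C.
ΣF_external_out = 38.31 + 33.50 = 71.810 Gt C/yr.
τ = M_total / ΣF_ext = 646.20 / 71.810 = 8.999 yr.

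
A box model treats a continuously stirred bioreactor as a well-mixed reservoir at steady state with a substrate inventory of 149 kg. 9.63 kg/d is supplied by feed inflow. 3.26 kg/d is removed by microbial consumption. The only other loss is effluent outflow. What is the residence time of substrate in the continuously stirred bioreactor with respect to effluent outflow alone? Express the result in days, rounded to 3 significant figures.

At steady state ΣF_in = ΣF_out.
ΣF_in = 9.6300 kg/d.
Effluent outflow flux = ΣF_in − (3.26) = 9.6300 − 3.260 = 6.370 kg/d.
τ = M / F = 149 / 6.370 = 23.39 d.

23.4 d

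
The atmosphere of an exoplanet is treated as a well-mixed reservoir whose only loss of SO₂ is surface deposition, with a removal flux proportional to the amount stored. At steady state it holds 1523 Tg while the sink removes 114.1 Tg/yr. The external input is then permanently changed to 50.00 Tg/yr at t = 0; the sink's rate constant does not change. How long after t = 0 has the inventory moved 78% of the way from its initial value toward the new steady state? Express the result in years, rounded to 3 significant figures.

20.2 yr

τ = M₀/F₀ = 1523/114.1 = 13.35 yr.
The remaining gap fraction is e^(−t/τ); 78% covered ⇒ e^(−t/τ) = 0.220.
t = −τ ln(0.220) = 13.35 × 1.514 = 20.21 yr.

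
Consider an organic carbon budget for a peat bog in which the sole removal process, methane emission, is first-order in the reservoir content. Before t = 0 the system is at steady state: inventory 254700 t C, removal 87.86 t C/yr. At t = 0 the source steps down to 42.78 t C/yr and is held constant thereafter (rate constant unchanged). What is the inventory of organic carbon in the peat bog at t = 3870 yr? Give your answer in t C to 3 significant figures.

The sink rate constant is k = F₀/M₀ = 87.86/254700 = 0.0003450 yr⁻¹.
Solving dM/dt = F₁ − kM with M(0) = M₀ gives M(t) = F₁/k + (M₀ − F₁/k)·e^(−kt).
F₁/k = 42.78/0.0003450 = 124020 t C; kt = 0.0003450 × 3870 = 1.335, e^(−kt) = 0.2632.
M(3870) = 124020 + (254700 − 124020) × 0.2632 = 124020 + 34390 = 158410 t C.

158000 t C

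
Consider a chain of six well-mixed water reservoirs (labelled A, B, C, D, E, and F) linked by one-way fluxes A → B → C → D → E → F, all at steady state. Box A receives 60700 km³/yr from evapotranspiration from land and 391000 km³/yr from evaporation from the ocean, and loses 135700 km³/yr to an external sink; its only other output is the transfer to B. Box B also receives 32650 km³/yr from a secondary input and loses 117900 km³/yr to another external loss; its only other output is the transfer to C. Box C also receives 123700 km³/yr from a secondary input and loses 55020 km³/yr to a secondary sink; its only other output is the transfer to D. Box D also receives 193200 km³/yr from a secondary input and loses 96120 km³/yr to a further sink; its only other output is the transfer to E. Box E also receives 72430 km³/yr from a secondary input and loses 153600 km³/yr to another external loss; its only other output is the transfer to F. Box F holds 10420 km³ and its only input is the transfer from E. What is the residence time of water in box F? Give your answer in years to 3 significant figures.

0.0330 yr

Box A: F(A→B) = (60700 + 391000) − 135700 = 316000 km³/yr.
Box B: F(B→C) = (316000 + 32650) − 117900 = 230750 km³/yr.
Box C: F(C→D) = (230750 + 123700) − 55020 = 299430 km³/yr.
Box D: F(D→E) = (299430 + 193200) − 96120 = 396510 km³/yr.
Box E: F(E→F) = (396510 + 72430) − 153600 = 315340 km³/yr.
Box F throughput = its input = 315340 km³/yr; τ = 10420 / 315340 = 0.03304 yr.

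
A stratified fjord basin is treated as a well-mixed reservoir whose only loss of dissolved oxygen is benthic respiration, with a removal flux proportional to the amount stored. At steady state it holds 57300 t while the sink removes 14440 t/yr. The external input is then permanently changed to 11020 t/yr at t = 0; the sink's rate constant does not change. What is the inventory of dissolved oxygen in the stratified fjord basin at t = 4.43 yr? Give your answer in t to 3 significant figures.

Residence time τ = M₀/F₀ = 3.968 yr. The eventual steady state is M_∞ = M₀·(F₁/F₀) = 57300 × 11020/14440 = 43729 t.
The anomaly ΔM(t) = M(t) − M_∞ decays as ΔM₀·e^(−t/τ) with ΔM₀ = 57300 − 43729 = 13570 t.
At t = 4.43 yr, e^(−t/τ) = e^(−1.116) = 0.3275, so ΔM = 4444 t and M = 43729 + 4444 = 48173 t.

48200 t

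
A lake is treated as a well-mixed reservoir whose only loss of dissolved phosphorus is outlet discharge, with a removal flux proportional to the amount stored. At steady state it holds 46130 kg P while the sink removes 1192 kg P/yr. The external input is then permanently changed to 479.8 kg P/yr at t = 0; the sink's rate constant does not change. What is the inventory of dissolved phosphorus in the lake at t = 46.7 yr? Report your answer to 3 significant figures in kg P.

26800 kg P

Residence time τ = M₀/F₀ = 38.70 yr. The eventual steady state is M_∞ = M₀·(F₁/F₀) = 46130 × 479.8/1192 = 18568 kg P.
The anomaly ΔM(t) = M(t) − M_∞ decays as ΔM₀·e^(−t/τ) with ΔM₀ = 46130 − 18568 = 27560 kg P.
At t = 46.7 yr, e^(−t/τ) = e^(−1.207) = 0.2992, so ΔM = 8246 kg P and M = 18568 + 8246 = 26814 kg P.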